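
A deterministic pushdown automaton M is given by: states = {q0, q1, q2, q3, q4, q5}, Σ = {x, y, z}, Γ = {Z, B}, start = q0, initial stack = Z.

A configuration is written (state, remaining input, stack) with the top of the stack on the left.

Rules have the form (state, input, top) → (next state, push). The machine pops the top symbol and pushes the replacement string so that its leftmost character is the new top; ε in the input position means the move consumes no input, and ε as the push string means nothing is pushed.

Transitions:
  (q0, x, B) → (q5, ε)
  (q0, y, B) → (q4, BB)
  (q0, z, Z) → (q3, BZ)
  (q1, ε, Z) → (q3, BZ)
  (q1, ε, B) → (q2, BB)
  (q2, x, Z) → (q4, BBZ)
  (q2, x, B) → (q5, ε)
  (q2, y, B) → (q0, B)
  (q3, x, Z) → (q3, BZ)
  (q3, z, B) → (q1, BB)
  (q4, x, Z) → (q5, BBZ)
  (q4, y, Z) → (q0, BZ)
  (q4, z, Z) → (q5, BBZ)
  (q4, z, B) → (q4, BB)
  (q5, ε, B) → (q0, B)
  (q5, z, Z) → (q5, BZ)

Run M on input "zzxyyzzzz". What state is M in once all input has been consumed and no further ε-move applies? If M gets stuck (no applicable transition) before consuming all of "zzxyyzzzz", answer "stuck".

(q0, zzxyyzzzz, Z) ⊢ (q3, zxyyzzzz, BZ) ⊢ (q1, xyyzzzz, BBZ) ⊢ (q2, xyyzzzz, BBBZ) ⊢ (q5, yyzzzz, BBZ) ⊢ (q0, yyzzzz, BBZ) ⊢ (q4, yzzzz, BBBZ)
No transition for (q4, y, top B); M blocks with input yzzzz remaining.

stuck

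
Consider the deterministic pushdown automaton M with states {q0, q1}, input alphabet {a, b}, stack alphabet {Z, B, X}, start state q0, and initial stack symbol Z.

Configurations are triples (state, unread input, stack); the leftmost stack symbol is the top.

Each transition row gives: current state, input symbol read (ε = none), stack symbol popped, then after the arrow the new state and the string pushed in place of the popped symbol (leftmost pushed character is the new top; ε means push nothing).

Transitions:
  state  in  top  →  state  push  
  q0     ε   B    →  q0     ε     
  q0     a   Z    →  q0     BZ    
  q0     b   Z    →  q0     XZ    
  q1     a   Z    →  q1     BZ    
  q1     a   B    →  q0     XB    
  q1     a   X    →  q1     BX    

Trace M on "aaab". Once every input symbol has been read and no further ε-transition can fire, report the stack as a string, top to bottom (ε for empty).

XZ

(q0, aaab, Z)
  read a, top Z: go to q0, push BZ → (q0, aab, BZ)
  ε-move, top B: go to q0, push ε → (q0, aab, Z)
  read a, top Z: go to q0, push BZ → (q0, ab, BZ)
  ε-move, top B: go to q0, push ε → (q0, ab, Z)
  read a, top Z: go to q0, push BZ → (q0, b, BZ)
  ε-move, top B: go to q0, push ε → (q0, b, Z)
  read b, top Z: go to q0, push XZ → (q0, ε, XZ)
All input consumed in state q0 with stack XZ.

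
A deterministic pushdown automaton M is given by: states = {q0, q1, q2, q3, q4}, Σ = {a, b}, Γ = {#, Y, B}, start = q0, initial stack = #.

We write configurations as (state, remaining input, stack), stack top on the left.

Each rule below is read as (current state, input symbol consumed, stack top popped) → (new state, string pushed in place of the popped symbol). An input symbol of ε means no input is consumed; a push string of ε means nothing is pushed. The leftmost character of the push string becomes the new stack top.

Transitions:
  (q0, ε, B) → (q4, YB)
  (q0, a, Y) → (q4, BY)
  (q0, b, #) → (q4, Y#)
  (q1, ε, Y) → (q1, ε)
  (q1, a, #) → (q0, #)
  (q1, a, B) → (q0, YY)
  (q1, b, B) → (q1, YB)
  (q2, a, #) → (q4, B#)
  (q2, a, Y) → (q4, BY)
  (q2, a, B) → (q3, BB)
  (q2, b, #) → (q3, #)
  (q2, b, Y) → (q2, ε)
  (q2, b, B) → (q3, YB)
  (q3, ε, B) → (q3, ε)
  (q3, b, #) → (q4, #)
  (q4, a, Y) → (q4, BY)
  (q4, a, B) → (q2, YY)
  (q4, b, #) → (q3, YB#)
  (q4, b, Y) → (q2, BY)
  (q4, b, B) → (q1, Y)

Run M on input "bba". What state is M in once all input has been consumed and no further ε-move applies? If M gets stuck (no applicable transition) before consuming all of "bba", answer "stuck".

(q0, bba, #) ⊢ (q4, ba, Y#) ⊢ (q2, a, BY#) ⊢ (q3, ε, BBY#) ⊢ (q3, ε, BY#) ⊢ (q3, ε, Y#)
All input consumed; M is in state q3.

q3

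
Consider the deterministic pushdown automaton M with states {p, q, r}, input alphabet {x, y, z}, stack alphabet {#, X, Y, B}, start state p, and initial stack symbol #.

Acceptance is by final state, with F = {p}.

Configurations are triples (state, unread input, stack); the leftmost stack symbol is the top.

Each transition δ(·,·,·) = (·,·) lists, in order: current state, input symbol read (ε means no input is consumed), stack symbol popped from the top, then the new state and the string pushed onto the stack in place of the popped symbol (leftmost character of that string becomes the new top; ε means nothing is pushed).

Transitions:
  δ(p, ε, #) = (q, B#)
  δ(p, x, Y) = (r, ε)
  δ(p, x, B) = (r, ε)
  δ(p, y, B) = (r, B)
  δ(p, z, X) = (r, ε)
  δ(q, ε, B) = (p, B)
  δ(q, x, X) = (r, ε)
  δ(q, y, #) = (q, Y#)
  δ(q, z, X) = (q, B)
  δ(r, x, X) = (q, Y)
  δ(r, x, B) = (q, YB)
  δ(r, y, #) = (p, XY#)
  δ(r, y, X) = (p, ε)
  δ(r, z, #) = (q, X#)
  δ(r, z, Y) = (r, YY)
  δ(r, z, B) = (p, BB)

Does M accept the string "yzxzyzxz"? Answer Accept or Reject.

Accept

(p, yzxzyzxz, #)
  ε-move, top #: go to q, push B# → (q, yzxzyzxz, B#)
  ε-move, top B: go to p, push B → (p, yzxzyzxz, B#)
  read y, top B: go to r, push B → (r, zxzyzxz, B#)
  read z, top B: go to p, push BB → (p, xzyzxz, BB#)
  read x, top B: go to r, push ε → (r, zyzxz, B#)
  read z, top B: go to p, push BB → (p, yzxz, BB#)
  read y, top B: go to r, push B → (r, zxz, BB#)
  read z, top B: go to p, push BB → (p, xz, BBB#)
  read x, top B: go to r, push ε → (r, z, BB#)
  read z, top B: go to p, push BB → (p, ε, BBB#)
All input consumed; state p ∈ F.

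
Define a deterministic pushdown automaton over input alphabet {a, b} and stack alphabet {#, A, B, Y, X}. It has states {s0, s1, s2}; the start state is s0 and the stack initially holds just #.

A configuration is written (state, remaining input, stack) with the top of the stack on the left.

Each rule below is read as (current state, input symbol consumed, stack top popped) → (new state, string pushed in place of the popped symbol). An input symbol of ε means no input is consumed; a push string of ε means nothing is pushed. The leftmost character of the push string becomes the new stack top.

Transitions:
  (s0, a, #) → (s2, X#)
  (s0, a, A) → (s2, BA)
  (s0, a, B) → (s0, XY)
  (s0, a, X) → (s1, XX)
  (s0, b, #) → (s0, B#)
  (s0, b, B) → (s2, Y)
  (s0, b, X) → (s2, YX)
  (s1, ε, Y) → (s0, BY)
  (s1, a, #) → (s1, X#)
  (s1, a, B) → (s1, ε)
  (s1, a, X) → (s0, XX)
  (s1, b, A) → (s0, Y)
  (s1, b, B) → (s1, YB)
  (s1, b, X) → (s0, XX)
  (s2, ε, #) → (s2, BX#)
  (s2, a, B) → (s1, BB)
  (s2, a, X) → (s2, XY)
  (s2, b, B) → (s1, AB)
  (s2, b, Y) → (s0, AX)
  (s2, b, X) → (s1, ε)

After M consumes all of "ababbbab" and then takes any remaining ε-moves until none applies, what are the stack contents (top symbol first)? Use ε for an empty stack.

ABAXXX#

(s0, ababbbab, #)
  read a, top #: go to s2, push X# → (s2, babbbab, X#)
  read b, top X: go to s1, push ε → (s1, abbbab, #)
  read a, top #: go to s1, push X# → (s1, bbbab, X#)
  read b, top X: go to s0, push XX → (s0, bbab, XX#)
  read b, top X: go to s2, push YX → (s2, bab, YXX#)
  read b, top Y: go to s0, push AX → (s0, ab, AXXX#)
  read a, top A: go to s2, push BA → (s2, b, BAXXX#)
  read b, top B: go to s1, push AB → (s1, ε, ABAXXX#)
All input consumed in state s1 with stack ABAXXX#.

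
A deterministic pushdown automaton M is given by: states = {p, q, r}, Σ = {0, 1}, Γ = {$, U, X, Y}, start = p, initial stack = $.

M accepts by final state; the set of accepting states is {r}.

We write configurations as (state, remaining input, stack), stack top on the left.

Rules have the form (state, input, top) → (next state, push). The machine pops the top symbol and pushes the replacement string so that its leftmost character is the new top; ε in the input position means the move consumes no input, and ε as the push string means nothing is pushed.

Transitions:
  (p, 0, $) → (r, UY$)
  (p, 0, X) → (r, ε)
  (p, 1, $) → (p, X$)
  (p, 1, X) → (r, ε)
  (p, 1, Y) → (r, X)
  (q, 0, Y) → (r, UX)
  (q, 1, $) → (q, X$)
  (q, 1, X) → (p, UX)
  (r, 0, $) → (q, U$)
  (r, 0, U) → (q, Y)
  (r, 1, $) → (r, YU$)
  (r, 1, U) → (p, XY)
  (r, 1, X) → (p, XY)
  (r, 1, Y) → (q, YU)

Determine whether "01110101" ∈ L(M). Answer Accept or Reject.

(p, 01110101, $)
  read 0, top $: go to r, push UY$ → (r, 1110101, UY$)
  read 1, top U: go to p, push XY → (p, 110101, XYY$)
  read 1, top X: go to r, push ε → (r, 10101, YY$)
  read 1, top Y: go to q, push YU → (q, 0101, YUY$)
  read 0, top Y: go to r, push UX → (r, 101, UXUY$)
  read 1, top U: go to p, push XY → (p, 01, XYXUY$)
  read 0, top X: go to r, push ε → (r, 1, YXUY$)
  read 1, top Y: go to q, push YU → (q, ε, YUXUY$)
All input consumed; state q ∉ F and no further ε-move applies.

Reject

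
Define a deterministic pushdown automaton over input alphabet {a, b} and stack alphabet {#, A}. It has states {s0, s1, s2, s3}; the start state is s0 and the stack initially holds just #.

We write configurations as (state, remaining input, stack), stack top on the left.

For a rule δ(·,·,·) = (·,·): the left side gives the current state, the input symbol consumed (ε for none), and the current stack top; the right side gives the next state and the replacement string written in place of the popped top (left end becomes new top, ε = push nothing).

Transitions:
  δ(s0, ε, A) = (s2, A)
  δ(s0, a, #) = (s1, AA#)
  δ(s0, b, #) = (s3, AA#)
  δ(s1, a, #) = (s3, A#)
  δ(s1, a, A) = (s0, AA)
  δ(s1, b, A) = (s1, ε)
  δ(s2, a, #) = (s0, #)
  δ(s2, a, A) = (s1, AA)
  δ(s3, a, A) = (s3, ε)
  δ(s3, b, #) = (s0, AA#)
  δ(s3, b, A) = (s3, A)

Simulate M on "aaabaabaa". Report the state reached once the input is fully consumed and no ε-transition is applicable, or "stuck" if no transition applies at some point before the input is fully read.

(s0, aaabaabaa, #)
  read a, top #: go to s1, push AA# → (s1, aabaabaa, AA#)
  read a, top A: go to s0, push AA → (s0, abaabaa, AAA#)
  ε-move, top A: go to s2, push A → (s2, abaabaa, AAA#)
  read a, top A: go to s1, push AA → (s1, baabaa, AAAA#)
  read b, top A: go to s1, push ε → (s1, aabaa, AAA#)
  read a, top A: go to s0, push AA → (s0, abaa, AAAA#)
  ε-move, top A: go to s2, push A → (s2, abaa, AAAA#)
  read a, top A: go to s1, push AA → (s1, baa, AAAAA#)
  read b, top A: go to s1, push ε → (s1, aa, AAAA#)
  read a, top A: go to s0, push AA → (s0, a, AAAAA#)
  ε-move, top A: go to s2, push A → (s2, a, AAAAA#)
  read a, top A: go to s1, push AA → (s1, ε, AAAAAA#)
All input consumed; M is in state s1.

s1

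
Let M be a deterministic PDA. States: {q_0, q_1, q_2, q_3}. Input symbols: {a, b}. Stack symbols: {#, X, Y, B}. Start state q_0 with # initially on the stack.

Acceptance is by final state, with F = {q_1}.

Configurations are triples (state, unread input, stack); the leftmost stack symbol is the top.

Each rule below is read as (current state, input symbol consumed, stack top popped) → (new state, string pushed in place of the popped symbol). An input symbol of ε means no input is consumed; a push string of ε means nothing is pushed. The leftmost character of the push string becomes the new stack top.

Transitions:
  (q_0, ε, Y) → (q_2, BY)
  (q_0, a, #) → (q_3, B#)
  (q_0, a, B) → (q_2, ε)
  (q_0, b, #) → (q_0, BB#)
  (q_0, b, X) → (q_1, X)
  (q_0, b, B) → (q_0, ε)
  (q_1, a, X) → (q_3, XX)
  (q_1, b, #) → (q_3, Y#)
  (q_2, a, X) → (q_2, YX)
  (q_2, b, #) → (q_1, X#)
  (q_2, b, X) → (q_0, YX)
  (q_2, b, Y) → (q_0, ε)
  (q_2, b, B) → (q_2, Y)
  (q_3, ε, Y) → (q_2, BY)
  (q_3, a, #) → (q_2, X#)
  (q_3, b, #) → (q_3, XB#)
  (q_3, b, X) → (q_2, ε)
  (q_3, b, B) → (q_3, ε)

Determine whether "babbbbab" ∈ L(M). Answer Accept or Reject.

(q_0, babbbbab, #) ⊢ (q_0, abbbbab, BB#) ⊢ (q_2, bbbbab, B#) ⊢ (q_2, bbbab, Y#) ⊢ (q_0, bbab, #) ⊢ (q_0, bab, BB#) ⊢ (q_0, ab, B#) ⊢ (q_2, b, #) ⊢ (q_1, ε, X#)
All input consumed; state q_1 ∈ F.

Accept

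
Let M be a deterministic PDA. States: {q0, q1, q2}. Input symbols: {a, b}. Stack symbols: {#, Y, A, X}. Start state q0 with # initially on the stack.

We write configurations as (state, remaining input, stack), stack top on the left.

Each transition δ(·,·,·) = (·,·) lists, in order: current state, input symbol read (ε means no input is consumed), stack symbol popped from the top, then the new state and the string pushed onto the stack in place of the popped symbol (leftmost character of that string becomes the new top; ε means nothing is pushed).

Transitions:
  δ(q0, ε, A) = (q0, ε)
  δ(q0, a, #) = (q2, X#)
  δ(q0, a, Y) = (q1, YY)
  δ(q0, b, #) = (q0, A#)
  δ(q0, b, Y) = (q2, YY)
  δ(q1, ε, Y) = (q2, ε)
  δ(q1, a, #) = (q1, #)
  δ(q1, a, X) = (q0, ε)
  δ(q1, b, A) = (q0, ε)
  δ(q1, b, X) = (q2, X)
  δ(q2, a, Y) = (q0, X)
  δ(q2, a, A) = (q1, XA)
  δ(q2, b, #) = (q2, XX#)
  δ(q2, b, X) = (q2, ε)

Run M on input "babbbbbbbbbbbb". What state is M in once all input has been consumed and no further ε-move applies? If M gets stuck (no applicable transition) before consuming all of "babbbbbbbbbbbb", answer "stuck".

q2

(q0, babbbbbbbbbbbb, #) ⊢ (q0, abbbbbbbbbbbb, A#) ⊢ (q0, abbbbbbbbbbbb, #) ⊢ (q2, bbbbbbbbbbbb, X#) ⊢ (q2, bbbbbbbbbbb, #) ⊢ (q2, bbbbbbbbbb, XX#) ⊢ (q2, bbbbbbbbb, X#) ⊢ (q2, bbbbbbbb, #) ⊢ (q2, bbbbbbb, XX#) ⊢ (q2, bbbbbb, X#) ⊢ (q2, bbbbb, #) ⊢ (q2, bbbb, XX#) ⊢ (q2, bbb, X#) ⊢ (q2, bb, #) ⊢ (q2, b, XX#) ⊢ (q2, ε, X#)
All input consumed; M is in state q2.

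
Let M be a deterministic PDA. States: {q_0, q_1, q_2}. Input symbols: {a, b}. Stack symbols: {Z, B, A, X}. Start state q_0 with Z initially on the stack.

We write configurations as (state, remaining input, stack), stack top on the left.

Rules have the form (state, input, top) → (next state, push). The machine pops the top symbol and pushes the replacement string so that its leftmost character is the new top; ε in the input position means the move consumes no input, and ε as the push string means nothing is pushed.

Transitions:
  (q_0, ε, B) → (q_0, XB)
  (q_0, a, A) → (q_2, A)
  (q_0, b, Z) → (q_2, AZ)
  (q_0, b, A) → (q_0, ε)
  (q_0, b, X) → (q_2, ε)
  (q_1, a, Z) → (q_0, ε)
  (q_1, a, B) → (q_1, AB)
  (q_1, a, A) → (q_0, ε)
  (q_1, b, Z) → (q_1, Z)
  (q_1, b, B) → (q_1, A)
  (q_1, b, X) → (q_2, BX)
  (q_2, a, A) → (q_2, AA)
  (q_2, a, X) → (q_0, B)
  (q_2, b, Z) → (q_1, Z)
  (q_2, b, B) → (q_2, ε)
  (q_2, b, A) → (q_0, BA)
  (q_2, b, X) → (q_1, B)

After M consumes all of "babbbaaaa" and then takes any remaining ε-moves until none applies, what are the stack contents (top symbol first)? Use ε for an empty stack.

(q_0, babbbaaaa, Z)
  read b, top Z: go to q_2, push AZ → (q_2, abbbaaaa, AZ)
  read a, top A: go to q_2, push AA → (q_2, bbbaaaa, AAZ)
  read b, top A: go to q_0, push BA → (q_0, bbaaaa, BAAZ)
  ε-move, top B: go to q_0, push XB → (q_0, bbaaaa, XBAAZ)
  read b, top X: go to q_2, push ε → (q_2, baaaa, BAAZ)
  read b, top B: go to q_2, push ε → (q_2, aaaa, AAZ)
  read a, top A: go to q_2, push AA → (q_2, aaa, AAAZ)
  read a, top A: go to q_2, push AA → (q_2, aa, AAAAZ)
  read a, top A: go to q_2, push AA → (q_2, a, AAAAAZ)
  read a, top A: go to q_2, push AA → (q_2, ε, AAAAAAZ)
All input consumed in state q_2 with stack AAAAAAZ.

AAAAAAZ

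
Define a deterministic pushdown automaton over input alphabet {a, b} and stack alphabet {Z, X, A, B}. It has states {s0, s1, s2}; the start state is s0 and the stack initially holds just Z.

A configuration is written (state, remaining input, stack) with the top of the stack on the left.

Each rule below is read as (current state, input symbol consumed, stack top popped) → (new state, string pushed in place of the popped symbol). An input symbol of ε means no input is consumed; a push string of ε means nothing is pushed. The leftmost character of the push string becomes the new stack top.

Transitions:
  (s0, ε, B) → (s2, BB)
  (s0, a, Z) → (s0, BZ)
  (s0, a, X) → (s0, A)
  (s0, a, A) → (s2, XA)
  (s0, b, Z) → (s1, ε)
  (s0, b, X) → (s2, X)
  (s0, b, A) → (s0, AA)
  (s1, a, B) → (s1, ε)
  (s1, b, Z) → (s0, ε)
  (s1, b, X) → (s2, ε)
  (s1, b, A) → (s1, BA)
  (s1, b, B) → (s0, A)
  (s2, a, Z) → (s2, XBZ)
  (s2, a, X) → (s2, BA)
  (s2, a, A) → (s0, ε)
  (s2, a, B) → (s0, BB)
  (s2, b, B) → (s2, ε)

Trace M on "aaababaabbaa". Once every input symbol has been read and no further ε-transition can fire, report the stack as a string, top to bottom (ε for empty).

BBBBBBBBBBBBZ

(s0, aaababaabbaa, Z) ⊢ (s0, aababaabbaa, BZ) ⊢ (s2, aababaabbaa, BBZ) ⊢ (s0, ababaabbaa, BBBZ) ⊢ (s2, ababaabbaa, BBBBZ) ⊢ (s0, babaabbaa, BBBBBZ) ⊢ (s2, babaabbaa, BBBBBBZ) ⊢ (s2, abaabbaa, BBBBBZ) ⊢ (s0, baabbaa, BBBBBBZ) ⊢ (s2, baabbaa, BBBBBBBZ) ⊢ (s2, aabbaa, BBBBBBZ) ⊢ (s0, abbaa, BBBBBBBZ) ⊢ (s2, abbaa, BBBBBBBBZ) ⊢ (s0, bbaa, BBBBBBBBBZ) ⊢ (s2, bbaa, BBBBBBBBBBZ) ⊢ (s2, baa, BBBBBBBBBZ) ⊢ (s2, aa, BBBBBBBBZ) ⊢ (s0, a, BBBBBBBBBZ) ⊢ (s2, a, BBBBBBBBBBZ) ⊢ (s0, ε, BBBBBBBBBBBZ) ⊢ (s2, ε, BBBBBBBBBBBBZ)
All input consumed in state s2 with stack BBBBBBBBBBBBZ.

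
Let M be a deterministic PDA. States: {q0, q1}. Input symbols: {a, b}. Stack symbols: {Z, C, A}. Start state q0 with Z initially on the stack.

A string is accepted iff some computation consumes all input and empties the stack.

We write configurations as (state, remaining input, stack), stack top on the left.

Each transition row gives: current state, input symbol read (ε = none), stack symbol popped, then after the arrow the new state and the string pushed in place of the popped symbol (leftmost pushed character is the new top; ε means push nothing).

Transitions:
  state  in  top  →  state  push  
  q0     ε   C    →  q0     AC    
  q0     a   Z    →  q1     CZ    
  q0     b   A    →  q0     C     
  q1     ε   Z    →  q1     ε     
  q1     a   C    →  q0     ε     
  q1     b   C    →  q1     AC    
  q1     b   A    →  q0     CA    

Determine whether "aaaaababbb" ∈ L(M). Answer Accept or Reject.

(q0, aaaaababbb, Z)
  read a, top Z: go to q1, push CZ → (q1, aaaababbb, CZ)
  read a, top C: go to q0, push ε → (q0, aaababbb, Z)
  read a, top Z: go to q1, push CZ → (q1, aababbb, CZ)
  read a, top C: go to q0, push ε → (q0, ababbb, Z)
  read a, top Z: go to q1, push CZ → (q1, babbb, CZ)
  read b, top C: go to q1, push AC → (q1, abbb, ACZ)
No transition applies at (q1, abbb, ACZ); input not fully consumed.

Reject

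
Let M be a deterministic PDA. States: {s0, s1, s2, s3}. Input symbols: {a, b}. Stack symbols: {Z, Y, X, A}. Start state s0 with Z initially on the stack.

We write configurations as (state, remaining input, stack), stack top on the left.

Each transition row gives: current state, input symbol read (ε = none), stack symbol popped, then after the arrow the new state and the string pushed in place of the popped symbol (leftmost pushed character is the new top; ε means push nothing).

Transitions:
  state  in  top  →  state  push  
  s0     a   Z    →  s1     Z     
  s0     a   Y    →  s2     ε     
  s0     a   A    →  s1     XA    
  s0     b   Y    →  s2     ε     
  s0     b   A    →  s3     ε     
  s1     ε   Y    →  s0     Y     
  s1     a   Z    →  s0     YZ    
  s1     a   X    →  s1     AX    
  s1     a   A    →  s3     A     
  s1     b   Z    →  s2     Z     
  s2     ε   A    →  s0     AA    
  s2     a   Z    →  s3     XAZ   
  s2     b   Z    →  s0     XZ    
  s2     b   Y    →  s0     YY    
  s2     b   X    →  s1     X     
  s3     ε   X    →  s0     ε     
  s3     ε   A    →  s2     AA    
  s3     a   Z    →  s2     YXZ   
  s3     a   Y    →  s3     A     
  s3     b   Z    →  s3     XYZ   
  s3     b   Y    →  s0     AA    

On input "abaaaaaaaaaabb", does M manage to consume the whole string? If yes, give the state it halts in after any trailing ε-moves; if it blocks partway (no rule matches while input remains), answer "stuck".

s0

(s0, abaaaaaaaaaabb, Z) ⊢ (s1, baaaaaaaaaabb, Z) ⊢ (s2, aaaaaaaaaabb, Z) ⊢ (s3, aaaaaaaaabb, XAZ) ⊢ (s0, aaaaaaaaabb, AZ) ⊢ (s1, aaaaaaaabb, XAZ) ⊢ (s1, aaaaaaabb, AXAZ) ⊢ (s3, aaaaaabb, AXAZ) ⊢ (s2, aaaaaabb, AAXAZ) ⊢ (s0, aaaaaabb, AAAXAZ) ⊢ (s1, aaaaabb, XAAAXAZ) ⊢ (s1, aaaabb, AXAAAXAZ) ⊢ (s3, aaabb, AXAAAXAZ) ⊢ (s2, aaabb, AAXAAAXAZ) ⊢ (s0, aaabb, AAAXAAAXAZ) ⊢ (s1, aabb, XAAAXAAAXAZ) ⊢ (s1, abb, AXAAAXAAAXAZ) ⊢ (s3, bb, AXAAAXAAAXAZ) ⊢ (s2, bb, AAXAAAXAAAXAZ) ⊢ (s0, bb, AAAXAAAXAAAXAZ) ⊢ (s3, b, AAXAAAXAAAXAZ) ⊢ (s2, b, AAAXAAAXAAAXAZ) ⊢ (s0, b, AAAAXAAAXAAAXAZ) ⊢ (s3, ε, AAAXAAAXAAAXAZ) ⊢ (s2, ε, AAAAXAAAXAAAXAZ) ⊢ (s0, ε, AAAAAXAAAXAAAXAZ)
All input consumed; M is in state s0.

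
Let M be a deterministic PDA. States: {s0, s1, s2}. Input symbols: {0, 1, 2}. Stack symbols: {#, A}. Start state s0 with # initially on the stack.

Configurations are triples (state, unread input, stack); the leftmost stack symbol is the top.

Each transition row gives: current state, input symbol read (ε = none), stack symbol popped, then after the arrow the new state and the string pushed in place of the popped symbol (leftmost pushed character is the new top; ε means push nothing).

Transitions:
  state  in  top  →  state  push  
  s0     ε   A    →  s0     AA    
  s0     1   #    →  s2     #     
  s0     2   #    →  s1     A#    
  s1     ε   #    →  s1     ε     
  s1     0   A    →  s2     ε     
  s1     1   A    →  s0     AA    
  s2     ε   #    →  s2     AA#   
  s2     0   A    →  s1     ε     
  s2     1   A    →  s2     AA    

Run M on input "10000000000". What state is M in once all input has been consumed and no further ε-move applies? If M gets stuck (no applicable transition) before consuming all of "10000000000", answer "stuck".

s2

(s0, 10000000000, #)
  read 1, top #: go to s2, push # → (s2, 0000000000, #)
  ε-move, top #: go to s2, push AA# → (s2, 0000000000, AA#)
  read 0, top A: go to s1, push ε → (s1, 000000000, A#)
  read 0, top A: go to s2, push ε → (s2, 00000000, #)
  ε-move, top #: go to s2, push AA# → (s2, 00000000, AA#)
  read 0, top A: go to s1, push ε → (s1, 0000000, A#)
  read 0, top A: go to s2, push ε → (s2, 000000, #)
  ε-move, top #: go to s2, push AA# → (s2, 000000, AA#)
  read 0, top A: go to s1, push ε → (s1, 00000, A#)
  read 0, top A: go to s2, push ε → (s2, 0000, #)
  ε-move, top #: go to s2, push AA# → (s2, 0000, AA#)
  read 0, top A: go to s1, push ε → (s1, 000, A#)
  read 0, top A: go to s2, push ε → (s2, 00, #)
  ε-move, top #: go to s2, push AA# → (s2, 00, AA#)
  read 0, top A: go to s1, push ε → (s1, 0, A#)
  read 0, top A: go to s2, push ε → (s2, ε, #)
  ε-move, top #: go to s2, push AA# → (s2, ε, AA#)
All input consumed; M is in state s2.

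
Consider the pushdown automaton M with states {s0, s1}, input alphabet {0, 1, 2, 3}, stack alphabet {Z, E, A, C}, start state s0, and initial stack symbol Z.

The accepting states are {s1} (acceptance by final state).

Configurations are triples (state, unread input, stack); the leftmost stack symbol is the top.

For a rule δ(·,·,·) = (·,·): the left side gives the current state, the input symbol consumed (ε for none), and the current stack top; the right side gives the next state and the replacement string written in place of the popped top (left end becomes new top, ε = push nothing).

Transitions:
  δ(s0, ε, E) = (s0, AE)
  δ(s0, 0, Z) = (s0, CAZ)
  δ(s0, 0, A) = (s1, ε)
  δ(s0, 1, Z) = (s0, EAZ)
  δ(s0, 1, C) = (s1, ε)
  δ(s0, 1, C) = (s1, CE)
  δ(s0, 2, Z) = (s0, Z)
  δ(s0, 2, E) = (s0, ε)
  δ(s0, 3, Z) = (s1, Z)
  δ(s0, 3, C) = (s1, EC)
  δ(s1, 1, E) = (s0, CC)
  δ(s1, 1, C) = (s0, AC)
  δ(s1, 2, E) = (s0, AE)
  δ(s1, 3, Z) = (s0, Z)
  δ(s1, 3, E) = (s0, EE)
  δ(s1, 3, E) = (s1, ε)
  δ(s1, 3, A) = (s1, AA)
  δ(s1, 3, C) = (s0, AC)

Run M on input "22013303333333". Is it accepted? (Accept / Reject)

Reject

No computation consumes all input and reaches a final state.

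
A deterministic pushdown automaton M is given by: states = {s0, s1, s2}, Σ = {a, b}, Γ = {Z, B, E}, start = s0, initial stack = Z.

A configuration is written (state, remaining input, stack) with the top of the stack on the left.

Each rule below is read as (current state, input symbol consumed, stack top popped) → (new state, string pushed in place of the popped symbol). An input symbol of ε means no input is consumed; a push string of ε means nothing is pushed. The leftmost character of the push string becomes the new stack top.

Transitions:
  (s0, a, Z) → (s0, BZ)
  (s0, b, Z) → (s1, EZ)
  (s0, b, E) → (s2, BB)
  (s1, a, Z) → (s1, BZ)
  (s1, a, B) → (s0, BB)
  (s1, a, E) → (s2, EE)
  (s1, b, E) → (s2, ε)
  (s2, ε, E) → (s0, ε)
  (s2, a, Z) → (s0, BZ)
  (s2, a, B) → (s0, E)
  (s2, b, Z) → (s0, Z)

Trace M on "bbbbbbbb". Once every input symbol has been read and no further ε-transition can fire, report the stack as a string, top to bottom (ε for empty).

(s0, bbbbbbbb, Z)
  read b, top Z: go to s1, push EZ → (s1, bbbbbbb, EZ)
  read b, top E: go to s2, push ε → (s2, bbbbbb, Z)
  read b, top Z: go to s0, push Z → (s0, bbbbb, Z)
  read b, top Z: go to s1, push EZ → (s1, bbbb, EZ)
  read b, top E: go to s2, push ε → (s2, bbb, Z)
  read b, top Z: go to s0, push Z → (s0, bb, Z)
  read b, top Z: go to s1, push EZ → (s1, b, EZ)
  read b, top E: go to s2, push ε → (s2, ε, Z)
All input consumed in state s2 with stack Z.

Z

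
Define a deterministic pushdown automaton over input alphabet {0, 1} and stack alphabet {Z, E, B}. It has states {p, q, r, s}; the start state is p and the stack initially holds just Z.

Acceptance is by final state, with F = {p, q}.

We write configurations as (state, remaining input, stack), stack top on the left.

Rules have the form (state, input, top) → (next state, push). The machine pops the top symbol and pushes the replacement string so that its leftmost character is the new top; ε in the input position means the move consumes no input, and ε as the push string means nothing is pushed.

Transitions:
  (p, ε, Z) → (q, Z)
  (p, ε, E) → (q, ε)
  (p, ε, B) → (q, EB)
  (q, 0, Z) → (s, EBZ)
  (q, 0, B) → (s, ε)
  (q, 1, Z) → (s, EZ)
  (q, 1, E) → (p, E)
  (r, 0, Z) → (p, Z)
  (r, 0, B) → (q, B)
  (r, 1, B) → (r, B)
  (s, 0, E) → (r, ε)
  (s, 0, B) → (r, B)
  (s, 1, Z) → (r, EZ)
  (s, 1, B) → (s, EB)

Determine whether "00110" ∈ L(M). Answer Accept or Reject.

Accept

(p, 00110, Z) ⊢ (q, 00110, Z) ⊢ (s, 0110, EBZ) ⊢ (r, 110, BZ) ⊢ (r, 10, BZ) ⊢ (r, 0, BZ) ⊢ (q, ε, BZ)
All input consumed; state q ∈ F.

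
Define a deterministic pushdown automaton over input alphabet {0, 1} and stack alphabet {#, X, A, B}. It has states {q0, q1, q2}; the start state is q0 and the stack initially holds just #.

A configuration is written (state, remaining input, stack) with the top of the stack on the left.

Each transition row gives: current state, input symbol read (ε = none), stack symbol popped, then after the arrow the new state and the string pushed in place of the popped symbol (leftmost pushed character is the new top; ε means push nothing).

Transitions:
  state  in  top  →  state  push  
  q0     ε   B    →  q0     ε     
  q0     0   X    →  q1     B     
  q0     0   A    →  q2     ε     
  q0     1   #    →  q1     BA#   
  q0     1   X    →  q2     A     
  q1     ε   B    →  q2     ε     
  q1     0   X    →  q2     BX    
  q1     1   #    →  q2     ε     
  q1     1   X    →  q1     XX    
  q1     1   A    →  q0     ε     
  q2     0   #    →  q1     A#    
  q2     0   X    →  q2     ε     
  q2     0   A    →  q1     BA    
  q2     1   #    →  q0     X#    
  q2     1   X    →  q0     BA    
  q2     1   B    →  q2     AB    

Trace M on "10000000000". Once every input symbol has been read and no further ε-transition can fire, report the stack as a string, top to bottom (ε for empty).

A#

(q0, 10000000000, #) ⊢ (q1, 0000000000, BA#) ⊢ (q2, 0000000000, A#) ⊢ (q1, 000000000, BA#) ⊢ (q2, 000000000, A#) ⊢ (q1, 00000000, BA#) ⊢ (q2, 00000000, A#) ⊢ (q1, 0000000, BA#) ⊢ (q2, 0000000, A#) ⊢ (q1, 000000, BA#) ⊢ (q2, 000000, A#) ⊢ (q1, 00000, BA#) ⊢ (q2, 00000, A#) ⊢ (q1, 0000, BA#) ⊢ (q2, 0000, A#) ⊢ (q1, 000, BA#) ⊢ (q2, 000, A#) ⊢ (q1, 00, BA#) ⊢ (q2, 00, A#) ⊢ (q1, 0, BA#) ⊢ (q2, 0, A#) ⊢ (q1, ε, BA#) ⊢ (q2, ε, A#)
All input consumed in state q2 with stack A#.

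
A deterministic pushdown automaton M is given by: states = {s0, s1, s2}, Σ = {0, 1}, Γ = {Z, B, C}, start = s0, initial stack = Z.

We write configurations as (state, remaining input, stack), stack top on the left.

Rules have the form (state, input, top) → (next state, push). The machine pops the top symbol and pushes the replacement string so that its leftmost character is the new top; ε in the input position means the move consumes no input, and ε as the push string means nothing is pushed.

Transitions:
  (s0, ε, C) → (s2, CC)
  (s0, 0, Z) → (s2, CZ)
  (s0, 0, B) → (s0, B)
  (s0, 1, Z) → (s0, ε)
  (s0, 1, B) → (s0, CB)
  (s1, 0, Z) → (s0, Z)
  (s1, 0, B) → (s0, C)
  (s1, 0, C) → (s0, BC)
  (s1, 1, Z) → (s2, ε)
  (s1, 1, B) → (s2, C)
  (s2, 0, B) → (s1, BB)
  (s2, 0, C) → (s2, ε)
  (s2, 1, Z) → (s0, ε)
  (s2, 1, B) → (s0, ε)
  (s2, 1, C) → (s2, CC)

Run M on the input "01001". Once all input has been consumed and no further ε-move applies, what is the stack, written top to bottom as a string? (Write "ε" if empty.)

ε

(s0, 01001, Z) ⊢ (s2, 1001, CZ) ⊢ (s2, 001, CCZ) ⊢ (s2, 01, CZ) ⊢ (s2, 1, Z) ⊢ (s0, ε, ε)
All input consumed in state s0 with stack ε.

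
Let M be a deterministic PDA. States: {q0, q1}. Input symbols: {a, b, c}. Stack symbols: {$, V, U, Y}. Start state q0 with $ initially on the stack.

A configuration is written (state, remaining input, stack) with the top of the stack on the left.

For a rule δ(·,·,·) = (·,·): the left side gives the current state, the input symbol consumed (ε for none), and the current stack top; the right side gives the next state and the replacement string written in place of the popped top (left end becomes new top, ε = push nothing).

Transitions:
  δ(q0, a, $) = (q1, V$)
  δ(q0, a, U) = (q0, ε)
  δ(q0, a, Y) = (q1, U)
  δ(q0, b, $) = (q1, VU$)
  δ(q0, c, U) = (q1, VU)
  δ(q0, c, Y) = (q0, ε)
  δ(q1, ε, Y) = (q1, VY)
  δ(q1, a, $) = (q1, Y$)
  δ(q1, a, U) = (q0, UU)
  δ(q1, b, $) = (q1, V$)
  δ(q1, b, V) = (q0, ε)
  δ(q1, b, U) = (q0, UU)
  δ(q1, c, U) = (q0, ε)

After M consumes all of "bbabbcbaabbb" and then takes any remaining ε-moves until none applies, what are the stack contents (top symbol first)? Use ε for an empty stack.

U$

(q0, bbabbcbaabbb, $)
  read b, top $: go to q1, push VU$ → (q1, babbcbaabbb, VU$)
  read b, top V: go to q0, push ε → (q0, abbcbaabbb, U$)
  read a, top U: go to q0, push ε → (q0, bbcbaabbb, $)
  read b, top $: go to q1, push VU$ → (q1, bcbaabbb, VU$)
  read b, top V: go to q0, push ε → (q0, cbaabbb, U$)
  read c, top U: go to q1, push VU → (q1, baabbb, VU$)
  read b, top V: go to q0, push ε → (q0, aabbb, U$)
  read a, top U: go to q0, push ε → (q0, abbb, $)
  read a, top $: go to q1, push V$ → (q1, bbb, V$)
  read b, top V: go to q0, push ε → (q0, bb, $)
  read b, top $: go to q1, push VU$ → (q1, b, VU$)
  read b, top V: go to q0, push ε → (q0, ε, U$)
All input consumed in state q0 with stack U$.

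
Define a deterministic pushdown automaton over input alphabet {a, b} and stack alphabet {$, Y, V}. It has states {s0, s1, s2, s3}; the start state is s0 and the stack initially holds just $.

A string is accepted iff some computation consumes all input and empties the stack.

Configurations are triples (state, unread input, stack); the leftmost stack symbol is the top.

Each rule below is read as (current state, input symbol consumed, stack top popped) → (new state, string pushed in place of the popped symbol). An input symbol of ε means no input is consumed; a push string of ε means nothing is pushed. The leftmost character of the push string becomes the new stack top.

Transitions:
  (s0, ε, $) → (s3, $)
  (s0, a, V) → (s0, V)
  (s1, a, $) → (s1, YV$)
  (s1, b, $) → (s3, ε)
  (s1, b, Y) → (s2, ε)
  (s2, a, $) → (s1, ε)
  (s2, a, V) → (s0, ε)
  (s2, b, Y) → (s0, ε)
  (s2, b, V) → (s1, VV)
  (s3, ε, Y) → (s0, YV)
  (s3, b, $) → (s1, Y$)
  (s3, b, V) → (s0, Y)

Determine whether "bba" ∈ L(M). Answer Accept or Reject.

Accept

(s0, bba, $) ⊢ (s3, bba, $) ⊢ (s1, ba, Y$) ⊢ (s2, a, $) ⊢ (s1, ε, ε)
All input consumed and the stack is empty.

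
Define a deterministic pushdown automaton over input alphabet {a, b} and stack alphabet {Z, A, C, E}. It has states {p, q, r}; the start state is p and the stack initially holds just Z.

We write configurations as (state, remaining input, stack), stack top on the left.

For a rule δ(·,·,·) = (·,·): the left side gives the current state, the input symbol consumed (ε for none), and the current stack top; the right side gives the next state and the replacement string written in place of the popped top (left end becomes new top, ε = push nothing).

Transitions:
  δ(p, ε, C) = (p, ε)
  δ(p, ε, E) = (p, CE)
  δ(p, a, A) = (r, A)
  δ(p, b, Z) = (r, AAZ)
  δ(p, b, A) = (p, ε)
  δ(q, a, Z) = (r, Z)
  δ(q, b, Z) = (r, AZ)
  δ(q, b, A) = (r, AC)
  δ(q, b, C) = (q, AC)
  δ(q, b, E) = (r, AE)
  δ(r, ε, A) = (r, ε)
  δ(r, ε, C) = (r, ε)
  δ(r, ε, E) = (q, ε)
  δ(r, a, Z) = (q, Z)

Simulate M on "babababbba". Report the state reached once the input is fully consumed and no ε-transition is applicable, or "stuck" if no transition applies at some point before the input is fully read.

(p, babababbba, Z)
  read b, top Z: go to r, push AAZ → (r, abababbba, AAZ)
  ε-move, top A: go to r, push ε → (r, abababbba, AZ)
  ε-move, top A: go to r, push ε → (r, abababbba, Z)
  read a, top Z: go to q, push Z → (q, bababbba, Z)
  read b, top Z: go to r, push AZ → (r, ababbba, AZ)
  ε-move, top A: go to r, push ε → (r, ababbba, Z)
  read a, top Z: go to q, push Z → (q, babbba, Z)
  read b, top Z: go to r, push AZ → (r, abbba, AZ)
  ε-move, top A: go to r, push ε → (r, abbba, Z)
  read a, top Z: go to q, push Z → (q, bbba, Z)
  read b, top Z: go to r, push AZ → (r, bba, AZ)
  ε-move, top A: go to r, push ε → (r, bba, Z)
No transition for (r, b, top Z); M blocks with input bba remaining.

stuck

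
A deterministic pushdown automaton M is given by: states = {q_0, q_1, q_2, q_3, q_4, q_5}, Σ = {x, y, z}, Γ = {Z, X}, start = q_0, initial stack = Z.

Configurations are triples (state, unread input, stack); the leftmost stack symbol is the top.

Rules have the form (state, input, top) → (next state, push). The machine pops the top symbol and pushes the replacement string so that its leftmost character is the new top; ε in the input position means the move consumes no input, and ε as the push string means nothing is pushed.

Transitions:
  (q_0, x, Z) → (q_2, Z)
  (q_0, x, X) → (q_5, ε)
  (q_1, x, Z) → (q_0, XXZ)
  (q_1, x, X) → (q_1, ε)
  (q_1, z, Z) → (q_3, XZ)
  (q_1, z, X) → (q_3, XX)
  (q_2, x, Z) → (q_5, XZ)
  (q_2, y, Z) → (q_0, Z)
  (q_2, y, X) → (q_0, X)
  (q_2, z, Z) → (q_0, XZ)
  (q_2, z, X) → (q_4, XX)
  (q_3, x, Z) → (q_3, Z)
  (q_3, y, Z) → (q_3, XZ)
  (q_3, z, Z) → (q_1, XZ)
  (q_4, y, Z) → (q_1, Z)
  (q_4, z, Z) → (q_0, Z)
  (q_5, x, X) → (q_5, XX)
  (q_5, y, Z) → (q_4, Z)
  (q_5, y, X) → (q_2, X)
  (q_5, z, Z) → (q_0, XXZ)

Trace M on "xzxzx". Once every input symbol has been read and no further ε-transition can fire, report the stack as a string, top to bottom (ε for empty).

XZ

(q_0, xzxzx, Z)
  read x, top Z: go to q_2, push Z → (q_2, zxzx, Z)
  read z, top Z: go to q_0, push XZ → (q_0, xzx, XZ)
  read x, top X: go to q_5, push ε → (q_5, zx, Z)
  read z, top Z: go to q_0, push XXZ → (q_0, x, XXZ)
  read x, top X: go to q_5, push ε → (q_5, ε, XZ)
All input consumed in state q_5 with stack XZ.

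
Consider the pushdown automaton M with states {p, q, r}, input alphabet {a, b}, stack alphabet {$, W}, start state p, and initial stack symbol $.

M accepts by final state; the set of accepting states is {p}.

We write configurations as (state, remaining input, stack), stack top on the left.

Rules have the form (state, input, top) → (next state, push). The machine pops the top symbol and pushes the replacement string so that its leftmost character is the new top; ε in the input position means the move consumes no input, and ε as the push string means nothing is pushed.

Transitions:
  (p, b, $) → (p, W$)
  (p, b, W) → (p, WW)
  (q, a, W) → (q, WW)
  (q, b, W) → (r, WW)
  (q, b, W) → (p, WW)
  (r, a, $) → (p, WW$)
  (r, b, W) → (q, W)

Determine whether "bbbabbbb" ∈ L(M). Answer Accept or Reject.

Reject

No computation consumes all input and reaches a final state.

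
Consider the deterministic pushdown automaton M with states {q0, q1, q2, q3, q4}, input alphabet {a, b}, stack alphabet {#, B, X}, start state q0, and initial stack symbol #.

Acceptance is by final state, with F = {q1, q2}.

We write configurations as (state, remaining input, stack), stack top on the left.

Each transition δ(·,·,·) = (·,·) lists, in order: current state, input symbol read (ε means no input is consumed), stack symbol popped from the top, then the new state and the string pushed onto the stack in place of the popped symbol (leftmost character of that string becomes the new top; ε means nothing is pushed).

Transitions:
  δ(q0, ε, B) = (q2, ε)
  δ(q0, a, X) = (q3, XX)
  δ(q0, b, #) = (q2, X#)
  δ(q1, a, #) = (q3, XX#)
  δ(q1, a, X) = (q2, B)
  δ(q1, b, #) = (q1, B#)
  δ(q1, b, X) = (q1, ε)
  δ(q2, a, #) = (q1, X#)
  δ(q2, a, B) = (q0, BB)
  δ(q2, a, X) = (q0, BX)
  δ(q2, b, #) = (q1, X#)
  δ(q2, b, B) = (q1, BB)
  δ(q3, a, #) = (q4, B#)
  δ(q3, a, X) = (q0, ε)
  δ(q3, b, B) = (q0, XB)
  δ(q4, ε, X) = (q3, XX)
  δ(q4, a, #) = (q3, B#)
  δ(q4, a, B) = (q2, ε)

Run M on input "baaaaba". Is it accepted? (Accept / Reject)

Reject

(q0, baaaaba, #)
  read b, top #: go to q2, push X# → (q2, aaaaba, X#)
  read a, top X: go to q0, push BX → (q0, aaaba, BX#)
  ε-move, top B: go to q2, push ε → (q2, aaaba, X#)
  read a, top X: go to q0, push BX → (q0, aaba, BX#)
  ε-move, top B: go to q2, push ε → (q2, aaba, X#)
  read a, top X: go to q0, push BX → (q0, aba, BX#)
  ε-move, top B: go to q2, push ε → (q2, aba, X#)
  read a, top X: go to q0, push BX → (q0, ba, BX#)
  ε-move, top B: go to q2, push ε → (q2, ba, X#)
No transition applies at (q2, ba, X#); input not fully consumed.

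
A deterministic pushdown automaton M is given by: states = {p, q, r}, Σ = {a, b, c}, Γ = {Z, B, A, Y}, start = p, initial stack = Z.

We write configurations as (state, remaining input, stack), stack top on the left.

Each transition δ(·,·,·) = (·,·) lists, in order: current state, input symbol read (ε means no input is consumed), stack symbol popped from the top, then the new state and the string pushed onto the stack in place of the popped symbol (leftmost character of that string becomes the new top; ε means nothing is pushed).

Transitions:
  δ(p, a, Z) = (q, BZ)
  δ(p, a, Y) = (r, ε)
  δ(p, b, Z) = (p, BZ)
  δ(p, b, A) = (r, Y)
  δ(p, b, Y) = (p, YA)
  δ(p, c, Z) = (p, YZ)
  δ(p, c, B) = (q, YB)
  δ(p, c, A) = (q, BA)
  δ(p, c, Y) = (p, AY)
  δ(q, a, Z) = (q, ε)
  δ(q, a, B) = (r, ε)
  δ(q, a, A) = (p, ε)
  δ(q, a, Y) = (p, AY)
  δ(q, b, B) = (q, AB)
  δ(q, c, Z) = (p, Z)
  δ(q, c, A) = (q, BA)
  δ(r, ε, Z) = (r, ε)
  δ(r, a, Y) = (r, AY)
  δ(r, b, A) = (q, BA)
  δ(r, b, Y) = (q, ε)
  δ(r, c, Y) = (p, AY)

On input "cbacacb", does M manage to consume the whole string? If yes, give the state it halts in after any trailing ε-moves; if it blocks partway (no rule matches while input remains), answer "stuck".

(p, cbacacb, Z)
  read c, top Z: go to p, push YZ → (p, bacacb, YZ)
  read b, top Y: go to p, push YA → (p, acacb, YAZ)
  read a, top Y: go to r, push ε → (r, cacb, AZ)
No transition for (r, c, top A); M blocks with input cacb remaining.

stuck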